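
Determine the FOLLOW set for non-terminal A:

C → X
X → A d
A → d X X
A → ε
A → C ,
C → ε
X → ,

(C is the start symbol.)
To compute FOLLOW(A), find every occurrence of A on a right-hand side N → α A β: add FIRST(β) \ {ε}, and if β is empty or nullable also add FOLLOW(N). Iterate to a fixed point.

In X → A d: A is followed by d, add FIRST(d) \ {ε} = { 'd' }

Taking the union: FOLLOW(A) = { 'd' }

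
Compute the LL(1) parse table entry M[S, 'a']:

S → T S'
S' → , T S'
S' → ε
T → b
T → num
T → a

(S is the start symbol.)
To find M[S, 'a'], we find productions for S where 'a' is in the predict set (PREDICT(N → α) = (FIRST(α) \ {ε}) ∪ (FOLLOW(N) if α ⇒* ε)).

Relevant sets:
  FIRST(T) = { 'a', 'b', 'num' }

S → T S': PREDICT = { 'a', 'b', 'num' }
  'a' is in predict set, so this production goes in M[S, 'a']

M[S, 'a'] = S → T S'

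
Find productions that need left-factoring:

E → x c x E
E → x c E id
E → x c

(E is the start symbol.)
Left-factoring is needed when two productions for the same non-terminal
share a common prefix on the right-hand side.

Productions for E:
  E → x c x E
  E → x c E id
  E → x c

Found common prefix 'x c' in productions for E

Answer: Yes, E has productions with common prefix 'x c'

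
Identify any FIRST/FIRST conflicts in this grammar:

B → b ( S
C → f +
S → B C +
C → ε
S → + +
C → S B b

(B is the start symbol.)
No FIRST/FIRST conflicts.

A FIRST/FIRST conflict occurs when two productions N → α and N → β for the same non-terminal have FIRST(α) ∩ FIRST(β) ≠ ∅ (with ε ∈ FIRST of a nullable right-hand side, so two nullable alternatives also conflict).

FIRST sets of the non-terminals at (or reachable through a nullable prefix from) the front of some alternative:
  FIRST(S) = { '+', 'b' }
  FIRST(B) = { 'b' }

Productions for C:
  C → f +: FIRST = { 'f' }
  C → ε: FIRST = { ε }
  C → S B b: FIRST = { '+', 'b' }
Productions for S:
  S → B C +: FIRST = { 'b' }
  S → + +: FIRST = { '+' }
B has only one production, so no FIRST/FIRST conflict is possible there.

All alternatives of each non-terminal have pairwise disjoint FIRST sets.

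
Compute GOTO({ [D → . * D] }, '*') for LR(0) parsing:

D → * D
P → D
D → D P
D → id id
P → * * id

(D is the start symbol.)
GOTO(I, '*') = CLOSURE({ [A → αX.β] : [A → α.Xβ] ∈ I, X = '*' })

Items with dot before '*', with the dot advanced:
  [D → . * D] → [D → * . D]
Closure of the advanced items:
  [D → * . D] has the dot before D: add [D → . * D], [D → . D P], [D → . id id]

GOTO = { [D → * . D], [D → . * D], [D → . D P], [D → . id id] }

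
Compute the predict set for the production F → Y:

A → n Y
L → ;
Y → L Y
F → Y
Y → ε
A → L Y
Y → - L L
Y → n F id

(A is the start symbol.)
{ '-', ';', 'id', 'n' }

PREDICT(F → Y) = (FIRST(RHS) \ {ε}) ∪ (FOLLOW(F) if ε ∈ FIRST(RHS), i.e. RHS ⇒* ε)
FIRST(Y) = { '-', ';', 'n', ε }
FIRST(Y) = { '-', ';', 'n', ε }
ε ∈ FIRST(Y) (the right-hand side is nullable), so add FOLLOW(F) = { 'id' }
PREDICT(F → Y) = { '-', ';', 'id', 'n' }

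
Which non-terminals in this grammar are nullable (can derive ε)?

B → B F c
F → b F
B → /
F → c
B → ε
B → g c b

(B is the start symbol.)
{ 'B' }

A non-terminal is nullable if it can derive ε (the empty string): either it has an ε-production, or it has a production whose right-hand side consists entirely of nullable non-terminals.

ε-productions: B → ε
So B is immediately nullable.
No further non-terminal can be added: every production for the remaining non-terminals contains a terminal or a non-nullable non-terminal.
Nullable = { 'B' }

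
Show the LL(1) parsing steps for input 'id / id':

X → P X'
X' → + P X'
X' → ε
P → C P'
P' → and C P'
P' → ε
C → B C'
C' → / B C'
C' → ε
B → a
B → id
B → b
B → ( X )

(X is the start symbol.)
Stack is shown with the top on the left.

Stack           Input      Action
---------------------------------
X $             id / id $  output X → P X'
P X' $          id / id $  output P → C P'
C P' X' $       id / id $  output C → B C'
B C' P' X' $    id / id $  output B → id
id C' P' X' $   id / id $  match 'id'
C' P' X' $      / id $     output C' → / B C'
/ B C' P' X' $  / id $     match '/'
B C' P' X' $    id $       output B → id
id C' P' X' $   id $       match 'id'
C' P' X' $      $          output C' → ε
P' X' $         $          output P' → ε
X' $            $          output X' → ε
$               $          accept

The string is accepted.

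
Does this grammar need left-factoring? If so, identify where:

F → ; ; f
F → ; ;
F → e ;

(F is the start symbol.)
Yes, F has productions with common prefix '; ;'

Left-factoring is needed when two productions for the same non-terminal
share a common prefix on the right-hand side.

Productions for F:
  F → ; ; f
  F → ; ;
  F → e ;

Found common prefix '; ;' in productions for F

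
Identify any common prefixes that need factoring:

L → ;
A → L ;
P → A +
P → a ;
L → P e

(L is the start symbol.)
No, left-factoring is not needed

Left-factoring is needed when two productions for the same non-terminal
share a common prefix on the right-hand side.

Productions for L:
  L → ;
  L → P e
Productions for P:
  P → A +
  P → a ;

No common prefixes found.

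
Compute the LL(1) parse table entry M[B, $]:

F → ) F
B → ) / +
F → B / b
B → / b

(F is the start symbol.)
Empty (error entry)

To find M[B, $], we find productions for B where $ is in the predict set (PREDICT(N → α) = (FIRST(α) \ {ε}) ∪ (FOLLOW(N) if α ⇒* ε)).

B → ) / +: PREDICT = { ')' }
B → / b: PREDICT = { '/' }

M[B, $] is empty (no production applies)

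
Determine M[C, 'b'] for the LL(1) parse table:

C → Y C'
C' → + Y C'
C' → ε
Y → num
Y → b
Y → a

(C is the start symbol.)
To find M[C, 'b'], we find productions for C where 'b' is in the predict set (PREDICT(N → α) = (FIRST(α) \ {ε}) ∪ (FOLLOW(N) if α ⇒* ε)).

Relevant sets:
  FIRST(Y) = { 'a', 'b', 'num' }

C → Y C': PREDICT = { 'a', 'b', 'num' }
  'b' is in predict set, so this production goes in M[C, 'b']

M[C, 'b'] = C → Y C'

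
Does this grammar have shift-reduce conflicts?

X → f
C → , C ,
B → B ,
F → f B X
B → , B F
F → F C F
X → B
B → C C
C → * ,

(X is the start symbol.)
Augment with X' → X and build the canonical LR(0) collection (I0 = CLOSURE({[X' → . X]}), then GOTO on every symbol after a dot until no new states appear). It has 23 states:
  I0: { [B → . , B F], [B → . B ,], [B → . C C], [C → . * ,], [C → . , C ,], [X → . B], [X → . f], [X' → . X] }  — shift
  I1: { [C → * . ,] }  — shift
  I2: { [B → , . B F], [B → . , B F], [B → . B ,], [B → . C C], [C → , . C ,], [C → . * ,], [C → . , C ,] }  — shift
  I3: { [B → B . ,], [X → B .] }  — shift, reduce
  I4: { [B → C . C], [C → . * ,], [C → . , C ,] }  — shift
  I5: { [X' → X .] }  — accept
  I6: { [X → f .] }  — reduce
  I7: { [C → , . C ,], [C → . * ,], [C → . , C ,] }  — shift
  I8: { [B → C C .] }  — reduce
  I9: { [C → , C . ,] }  — shift
  I10: { [C → , C , .] }  — reduce
  I11: { [B → B , .] }  — reduce
  I12: { [B → , B . F], [B → B . ,], [F → . F C F], [F → . f B X] }  — shift
  I13: { [B → C . C], [C → , C . ,], [C → . * ,], [C → . , C ,] }  — shift
  I14: { [C → , . C ,], [C → , C , .], [C → . * ,], [C → . , C ,] }  — shift, reduce
  I15: { [B → , B F .], [C → . * ,], [C → . , C ,], [F → F . C F] }  — shift, reduce
  I16: { [B → . , B F], [B → . B ,], [B → . C C], [C → . * ,], [C → . , C ,], [F → f . B X] }  — shift
  I17: { [B → . , B F], [B → . B ,], [B → . C C], [B → B . ,], [C → . * ,], [C → . , C ,], [F → f B . X], [X → . B], [X → . f] }  — shift
  I18: { [B → , . B F], [B → . , B F], [B → . B ,], [B → . C C], [B → B , .], [C → , . C ,], [C → . * ,], [C → . , C ,] }  — shift, reduce
  I19: { [F → f B X .] }  — reduce
  I20: { [F → . F C F], [F → . f B X], [F → F C . F] }  — shift
  I21: { [C → . * ,], [C → . , C ,], [F → F . C F], [F → F C F .] }  — shift, reduce
  I22: { [C → * , .] }  — reduce

I3 contains reduce item [X → B .] and shift item [B → B . ,] — shift-reduce conflict.
I14 contains reduce item [C → , C , .] and shift items [C → . * ,], [C → . , C ,] — shift-reduce conflict.
I15 contains reduce item [B → , B F .] and shift items [C → . * ,], [C → . , C ,] — shift-reduce conflict.
I18 contains reduce item [B → B , .] and shift items [B → . , B F], [C → . * ,], [C → . , C ,] — shift-reduce conflict.
I21 contains reduce item [F → F C F .] and shift items [C → . * ,], [C → . , C ,] — shift-reduce conflict.

Answer: Yes — I3: [X → B .] vs [B → B . ,]; I14: [C → , C , .] vs [C → . * ,]; I15: [B → , B F .] vs [C → . * ,]; I18: [B → B , .] vs [B → . , B F]; I21: [F → F C F .] vs [C → . * ,]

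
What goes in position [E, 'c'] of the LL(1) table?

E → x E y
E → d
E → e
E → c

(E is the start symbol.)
E → c

To find M[E, 'c'], we find productions for E where 'c' is in the predict set (PREDICT(N → α) = (FIRST(α) \ {ε}) ∪ (FOLLOW(N) if α ⇒* ε)).

E → x E y: PREDICT = { 'x' }
E → d: PREDICT = { 'd' }
E → e: PREDICT = { 'e' }
E → c: PREDICT = { 'c' }
  'c' is in predict set, so this production goes in M[E, 'c']

M[E, 'c'] = E → c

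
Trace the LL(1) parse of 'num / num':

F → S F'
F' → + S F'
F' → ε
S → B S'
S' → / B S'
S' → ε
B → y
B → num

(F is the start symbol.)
Stack is shown with the top on the left.

Stack        Input        Action
--------------------------------
F $          num / num $  output F → S F'
S F' $       num / num $  output S → B S'
B S' F' $    num / num $  output B → num
num S' F' $  num / num $  match 'num'
S' F' $      / num $      output S' → / B S'
/ B S' F' $  / num $      match '/'
B S' F' $    num $        output B → num
num S' F' $  num $        match 'num'
S' F' $      $            output S' → ε
F' $         $            output F' → ε
$            $            accept

The string is accepted.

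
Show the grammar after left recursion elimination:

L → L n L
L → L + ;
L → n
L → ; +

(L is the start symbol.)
L → n L'
L → ; + L'
L' → n L L'
L' → + ; L'
L' → ε

L is directly left-recursive. The standard transformation for
  A → A α₁ | ... | A α_m | β₁ | ... | β_n
is
  A  → β₁ A' | ... | β_n A'
  A' → α₁ A' | ... | α_m A' | ε

L → n becomes L → n L'
L → ; + becomes L → ; + L'
L → L n L becomes L' → n L L'
L → L + ; becomes L' → + ; L'
Add L' → ε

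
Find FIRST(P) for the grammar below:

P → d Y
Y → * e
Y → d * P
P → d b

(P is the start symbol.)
{ 'd' }

To compute FIRST(P), examine every production with P on the left-hand side, reading each right-hand side left to right until a non-nullable symbol is reached.

From P → d Y:
  - d is a terminal: add 'd' and stop
From P → d b:
  - d is a terminal: add 'd' and stop

Collecting: FIRST(P) = { 'd' }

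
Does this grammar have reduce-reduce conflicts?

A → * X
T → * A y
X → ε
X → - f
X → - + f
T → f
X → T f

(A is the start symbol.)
A reduce-reduce conflict occurs when an LR(0) state has two complete items [A → α .] and [B → β .] — both call for a reduction, and with no lookahead the parser cannot choose between them.

Augment with A' → A and build the canonical LR(0) collection (I0 = CLOSURE({[A' → . A]}), then GOTO on every symbol after a dot until no new states appear). It has 14 states:
  I0: { [A → . * X], [A' → . A] }  — shift
  I1: { [A → * . X], [T → . * A y], [T → . f], [X → . - + f], [X → . - f], [X → . T f], [X → .] }  — shift, reduce
  I2: { [A' → A .] }  — accept
  I3: { [A → . * X], [T → * . A y] }  — shift
  I4: { [X → - . + f], [X → - . f] }  — shift
  I5: { [X → T . f] }  — shift
  I6: { [A → * X .] }  — reduce
  I7: { [T → f .] }  — reduce
  I8: { [X → T f .] }  — reduce
  I9: { [X → - + . f] }  — shift
  I10: { [X → - f .] }  — reduce
  I11: { [X → - + f .] }  — reduce
  I12: { [T → * A . y] }  — shift
  I13: { [T → * A y .] }  — reduce

No state contains more than one complete item.

Answer: No reduce-reduce conflicts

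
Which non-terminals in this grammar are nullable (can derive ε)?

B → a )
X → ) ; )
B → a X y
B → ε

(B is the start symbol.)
ε-productions: B → ε
So B is immediately nullable.
No further non-terminal can be added: every production for the remaining non-terminals contains a terminal or a non-nullable non-terminal.
Nullable = { 'B' }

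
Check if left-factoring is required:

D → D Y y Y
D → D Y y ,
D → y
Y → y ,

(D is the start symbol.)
Left-factoring is needed when two productions for the same non-terminal
share a common prefix on the right-hand side.

Productions for D:
  D → D Y y Y
  D → D Y y ,
  D → y

Found common prefix 'D Y y' in productions for D

Answer: Yes, D has productions with common prefix 'D Y y'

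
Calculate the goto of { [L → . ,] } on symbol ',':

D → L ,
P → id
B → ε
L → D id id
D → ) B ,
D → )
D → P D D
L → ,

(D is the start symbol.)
{ [L → , .] }

GOTO(I, ',') = CLOSURE({ [A → αX.β] : [A → α.Xβ] ∈ I, X = ',' })

Items with dot before ',', with the dot advanced:
  [L → . ,] → [L → , .]
Closure adds nothing (no advanced item has the dot before a non-terminal).

GOTO = { [L → , .] }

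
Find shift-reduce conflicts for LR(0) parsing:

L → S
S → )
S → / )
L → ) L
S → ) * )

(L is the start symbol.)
Augment with L' → L and build the canonical LR(0) collection (I0 = CLOSURE({[L' → . L]}), then GOTO on every symbol after a dot until no new states appear). It has 9 states:
  I0: { [L → . ) L], [L → . S], [L' → . L], [S → . ) * )], [S → . )], [S → . / )] }  — shift
  I1: { [L → ) . L], [L → . ) L], [L → . S], [S → ) . * )], [S → ) .], [S → . ) * )], [S → . )], [S → . / )] }  — shift, reduce
  I2: { [S → / . )] }  — shift
  I3: { [L' → L .] }  — accept
  I4: { [L → S .] }  — reduce
  I5: { [S → / ) .] }  — reduce
  I6: { [S → ) * . )] }  — shift
  I7: { [L → ) L .] }  — reduce
  I8: { [S → ) * ) .] }  — reduce

I1 contains reduce item [S → ) .] and shift items [L → . ) L], [S → . )], [S → . ) * )], [S → ) . * )], [S → . / )] — shift-reduce conflict.

Answer: Yes — I1: [S → ) .] vs [L → . ) L]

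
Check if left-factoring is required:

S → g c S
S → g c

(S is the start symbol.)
Yes, S has productions with common prefix 'g c'

Left-factoring is needed when two productions for the same non-terminal
share a common prefix on the right-hand side.

Productions for S:
  S → g c S
  S → g c

Found common prefix 'g c' in productions for S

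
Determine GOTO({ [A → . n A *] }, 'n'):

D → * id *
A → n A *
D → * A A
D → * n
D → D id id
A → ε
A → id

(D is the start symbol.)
GOTO(I, 'n') = CLOSURE({ [A → αX.β] : [A → α.Xβ] ∈ I, X = 'n' })

Items with dot before 'n', with the dot advanced:
  [A → . n A *] → [A → n . A *]
Closure of the advanced items:
  [A → n . A *] has the dot before A: add [A → . n A *], [A → .], [A → . id]

GOTO = { [A → . id], [A → . n A *], [A → .], [A → n . A *] }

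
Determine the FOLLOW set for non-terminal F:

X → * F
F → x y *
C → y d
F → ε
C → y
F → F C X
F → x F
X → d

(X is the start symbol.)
To compute FOLLOW(F), find every occurrence of F on a right-hand side N → α F β: add FIRST(β) \ {ε}, and if β is empty or nullable also add FOLLOW(N). Iterate to a fixed point.

In X → * F: F is at the end, add FOLLOW(X)
In F → F C X: F is followed by C X, add FIRST(C X) \ {ε} = { 'y' }
In F → x F: F is at the end; this adds FOLLOW(F) to itself — nothing new

The FOLLOW sets referred to above (computed the same way, to a fixed point):
  FOLLOW(X) = { $, 'y' }

Taking the union: FOLLOW(F) = { $, 'y' }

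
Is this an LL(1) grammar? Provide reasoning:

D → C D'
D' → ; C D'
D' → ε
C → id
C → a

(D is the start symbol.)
Yes, the grammar is LL(1).

Relevant sets:
  FOLLOW(D') = { $ }

For D':
  PREDICT(D' → ';' C D') = { ';' }
  PREDICT(D' → ε) = { $ }
For C:
  PREDICT(C → id) = { 'id' }
  PREDICT(C → a) = { 'a' }
D has a single production, so nothing to check there.

All predict sets are disjoint. The grammar IS LL(1).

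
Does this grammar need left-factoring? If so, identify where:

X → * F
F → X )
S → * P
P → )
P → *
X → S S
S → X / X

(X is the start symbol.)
Left-factoring is needed when two productions for the same non-terminal
share a common prefix on the right-hand side.

Productions for X:
  X → * F
  X → S S
Productions for S:
  S → * P
  S → X / X
Productions for P:
  P → )
  P → *

No common prefixes found.

Answer: No, left-factoring is not needed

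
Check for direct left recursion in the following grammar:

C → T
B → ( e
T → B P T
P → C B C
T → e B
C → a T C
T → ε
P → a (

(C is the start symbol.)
C → T: starts with T
B → ( e: starts with '('
T → B P T: starts with B
P → C B C: starts with C
T → e B: starts with e
C → a T C: starts with a
T → ε: starts with ε
P → a (: starts with a

No direct left recursion found.

Answer: No direct left recursion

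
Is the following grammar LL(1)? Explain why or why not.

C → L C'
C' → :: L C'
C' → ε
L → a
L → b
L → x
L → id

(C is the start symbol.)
Yes, the grammar is LL(1).

Relevant sets:
  FOLLOW(C') = { $ }

For C':
  PREDICT(C' → :: L C') = { '::' }
  PREDICT(C' → ε) = { $ }
For L:
  PREDICT(L → a) = { 'a' }
  PREDICT(L → b) = { 'b' }
  PREDICT(L → x) = { 'x' }
  PREDICT(L → id) = { 'id' }
C has a single production, so nothing to check there.

All predict sets are disjoint. The grammar IS LL(1).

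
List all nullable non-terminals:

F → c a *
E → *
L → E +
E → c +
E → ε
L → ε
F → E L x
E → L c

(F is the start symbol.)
ε-productions: E → ε, L → ε
So E, L are immediately nullable.
No further non-terminal can be added: every production for the remaining non-terminals contains a terminal or a non-nullable non-terminal.
Nullable = { 'E', 'L' }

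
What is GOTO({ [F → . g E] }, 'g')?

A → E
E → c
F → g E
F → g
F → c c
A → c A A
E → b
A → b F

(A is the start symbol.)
{ [E → . b], [E → . c], [F → g . E] }

GOTO(I, 'g') = CLOSURE({ [A → αX.β] : [A → α.Xβ] ∈ I, X = 'g' })

Items with dot before 'g', with the dot advanced:
  [F → . g E] → [F → g . E]
Closure of the advanced items:
  [F → g . E] has the dot before E: add [E → . c], [E → . b]

GOTO = { [E → . b], [E → . c], [F → g . E] }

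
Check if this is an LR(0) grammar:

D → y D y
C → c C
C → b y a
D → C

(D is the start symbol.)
Yes, the grammar is LR(0)

Augment with D' → D and build the canonical LR(0) collection (I0 = CLOSURE({[D' → . D]}), then GOTO on every symbol after a dot until no new states appear). It has 11 states:
  I0: { [C → . b y a], [C → . c C], [D → . C], [D → . y D y], [D' → . D] }  — shift
  I1: { [D → C .] }  — reduce
  I2: { [D' → D .] }  — accept
  I3: { [C → b . y a] }  — shift
  I4: { [C → . b y a], [C → . c C], [C → c . C] }  — shift
  I5: { [C → . b y a], [C → . c C], [D → . C], [D → . y D y], [D → y . D y] }  — shift
  I6: { [D → y D . y] }  — shift
  I7: { [D → y D y .] }  — reduce
  I8: { [C → c C .] }  — reduce
  I9: { [C → b y . a] }  — shift
  I10: { [C → b y a .] }  — reduce

Every state is either a pure shift/goto state or contains exactly one complete item and nothing to shift — no conflicts. The grammar is LR(0).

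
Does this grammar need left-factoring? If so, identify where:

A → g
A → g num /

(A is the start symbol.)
Yes, A has productions with common prefix 'g'

Left-factoring is needed when two productions for the same non-terminal
share a common prefix on the right-hand side.

Productions for A:
  A → g
  A → g num /

Found common prefix 'g' in productions for A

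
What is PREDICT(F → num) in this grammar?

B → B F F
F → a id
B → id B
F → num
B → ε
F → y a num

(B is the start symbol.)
{ 'num' }

PREDICT(F → num) = (FIRST(RHS) \ {ε}) ∪ (FOLLOW(F) if ε ∈ FIRST(RHS), i.e. RHS ⇒* ε)
FIRST(num) = { 'num' }
ε ∉ FIRST(num), so FOLLOW(F) is not added.
PREDICT(F → num) = { 'num' }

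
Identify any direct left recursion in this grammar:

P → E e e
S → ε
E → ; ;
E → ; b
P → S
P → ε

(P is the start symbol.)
No direct left recursion

P → E e e: starts with E
S → ε: starts with ε
E → ; ;: starts with ';'
E → ; b: starts with ';'
P → S: starts with S
P → ε: starts with ε

No direct left recursion found.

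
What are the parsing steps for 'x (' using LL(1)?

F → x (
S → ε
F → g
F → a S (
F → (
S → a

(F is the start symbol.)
Stack is shown with the top on the left.

Stack  Input  Action
--------------------
F $    x ( $  output F → x (
x ( $  x ( $  match 'x'
( $    ( $    match '('
$      $      accept

The string is accepted.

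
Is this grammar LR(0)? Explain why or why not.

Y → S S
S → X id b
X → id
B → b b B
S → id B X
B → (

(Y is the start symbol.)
Augment with Y' → Y and build the canonical LR(0) collection (I0 = CLOSURE({[Y' → . Y]}), then GOTO on every symbol after a dot until no new states appear). It has 15 states:
  I0: { [S → . X id b], [S → . id B X], [X → . id], [Y → . S S], [Y' → . Y] }  — shift
  I1: { [S → . X id b], [S → . id B X], [X → . id], [Y → S . S] }  — shift
  I2: { [S → X . id b] }  — shift
  I3: { [Y' → Y .] }  — accept
  I4: { [B → . (], [B → . b b B], [S → id . B X], [X → id .] }  — shift, reduce
  I5: { [B → ( .] }  — reduce
  I6: { [S → id B . X], [X → . id] }  — shift
  I7: { [B → b . b B] }  — shift
  I8: { [B → . (], [B → . b b B], [B → b b . B] }  — shift
  I9: { [B → b b B .] }  — reduce
  I10: { [S → id B X .] }  — reduce
  I11: { [X → id .] }  — reduce
  I12: { [S → X id . b] }  — shift
  I13: { [S → X id b .] }  — reduce
  I14: { [Y → S S .] }  — reduce

Conflict in state I4:
  Shift-reduce conflict between [X → id .] and [B → . (]
So the grammar is NOT LR(0).

Answer: No. Shift-reduce conflict between [X → id .] and [B → . (]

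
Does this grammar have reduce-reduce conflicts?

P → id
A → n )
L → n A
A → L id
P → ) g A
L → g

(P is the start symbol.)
Augment with P' → P and build the canonical LR(0) collection (I0 = CLOSURE({[P' → . P]}), then GOTO on every symbol after a dot until no new states appear). It has 12 states:
  I0: { [P → . ) g A], [P → . id], [P' → . P] }  — shift
  I1: { [P → ) . g A] }  — shift
  I2: { [P' → P .] }  — accept
  I3: { [P → id .] }  — reduce
  I4: { [A → . L id], [A → . n )], [L → . g], [L → . n A], [P → ) g . A] }  — shift
  I5: { [P → ) g A .] }  — reduce
  I6: { [A → L . id] }  — shift
  I7: { [L → g .] }  — reduce
  I8: { [A → . L id], [A → . n )], [A → n . )], [L → . g], [L → . n A], [L → n . A] }  — shift
  I9: { [A → n ) .] }  — reduce
  I10: { [L → n A .] }  — reduce
  I11: { [A → L id .] }  — reduce

No state contains more than one complete item.

Answer: No reduce-reduce conflicts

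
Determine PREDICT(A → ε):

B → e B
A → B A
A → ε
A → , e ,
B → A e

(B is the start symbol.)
{ 'e' }

PREDICT(A → ε) = (FIRST(RHS) \ {ε}) ∪ (FOLLOW(A) if ε ∈ FIRST(RHS), i.e. RHS ⇒* ε)
The right-hand side is ε (FIRST(ε) = { ε }), so the predict set is FOLLOW(A) = { 'e' }
PREDICT(A → ε) = { 'e' }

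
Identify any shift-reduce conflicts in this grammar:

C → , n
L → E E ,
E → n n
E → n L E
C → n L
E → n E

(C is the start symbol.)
Yes — I7: [E → n E .] vs [E → . n E]; I9: [E → n n .] vs [E → . n E]

A shift-reduce conflict occurs when an LR(0) state has both:
  - a complete (reduce) item [A → α .] (dot at the end), and
  - a shift item [B → β . c γ] (dot before a terminal).

Augment with C' → C and build the canonical LR(0) collection (I0 = CLOSURE({[C' → . C]}), then GOTO on every symbol after a dot until no new states appear). It has 14 states:
  I0: { [C → . , n], [C → . n L], [C' → . C] }  — shift
  I1: { [C → , . n] }  — shift
  I2: { [C' → C .] }  — accept
  I3: { [C → n . L], [E → . n E], [E → . n L E], [E → . n n], [L → . E E ,] }  — shift
  I4: { [E → . n E], [E → . n L E], [E → . n n], [L → E . E ,] }  — shift
  I5: { [C → n L .] }  — reduce
  I6: { [E → . n E], [E → . n L E], [E → . n n], [E → n . E], [E → n . L E], [E → n . n], [L → . E E ,] }  — shift
  I7: { [E → . n E], [E → . n L E], [E → . n n], [E → n E .], [L → E . E ,] }  — shift, reduce
  I8: { [E → . n E], [E → . n L E], [E → . n n], [E → n L . E] }  — shift
  I9: { [E → . n E], [E → . n L E], [E → . n n], [E → n . E], [E → n . L E], [E → n . n], [E → n n .], [L → . E E ,] }  — shift, reduce
  I10: { [E → n L E .] }  — reduce
  I11: { [L → E E . ,] }  — shift
  I12: { [L → E E , .] }  — reduce
  I13: { [C → , n .] }  — reduce

I7 contains reduce item [E → n E .] and shift items [E → . n E], [E → . n L E], [E → . n n] — shift-reduce conflict.
I9 contains reduce item [E → n n .] and shift items [E → . n E], [E → . n L E], [E → . n n], [E → n . n] — shift-reduce conflict.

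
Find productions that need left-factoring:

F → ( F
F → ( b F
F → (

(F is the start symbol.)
Left-factoring is needed when two productions for the same non-terminal
share a common prefix on the right-hand side.

Productions for F:
  F → ( F
  F → ( b F
  F → (

Found common prefix '(' in productions for F

Answer: Yes, F has productions with common prefix '('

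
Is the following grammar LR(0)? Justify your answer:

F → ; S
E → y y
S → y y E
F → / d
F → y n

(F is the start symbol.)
A grammar is LR(0) if no state in the canonical LR(0) collection has:
  - both a shift item (dot before a terminal) and a complete item (shift-reduce conflict), or
  - two or more complete items (reduce-reduce conflict; the accept item [F' → F .] counts as a complete item here).

Augment with F' → F and build the canonical LR(0) collection (I0 = CLOSURE({[F' → . F]}), then GOTO on every symbol after a dot until no new states appear). It has 13 states:
  I0: { [F → . / d], [F → . ; S], [F → . y n], [F' → . F] }  — shift
  I1: { [F → / . d] }  — shift
  I2: { [F → ; . S], [S → . y y E] }  — shift
  I3: { [F' → F .] }  — accept
  I4: { [F → y . n] }  — shift
  I5: { [F → y n .] }  — reduce
  I6: { [F → ; S .] }  — reduce
  I7: { [S → y . y E] }  — shift
  I8: { [E → . y y], [S → y y . E] }  — shift
  I9: { [S → y y E .] }  — reduce
  I10: { [E → y . y] }  — shift
  I11: { [E → y y .] }  — reduce
  I12: { [F → / d .] }  — reduce

Every state is either a pure shift/goto state or contains exactly one complete item and nothing to shift — no conflicts. The grammar is LR(0).

Answer: Yes, the grammar is LR(0)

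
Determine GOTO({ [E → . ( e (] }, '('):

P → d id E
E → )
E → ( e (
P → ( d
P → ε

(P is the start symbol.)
{ [E → ( . e (] }

GOTO(I, '(') = CLOSURE({ [A → αX.β] : [A → α.Xβ] ∈ I, X = '(' })

Items with dot before '(', with the dot advanced:
  [E → . ( e (] → [E → ( . e (]
Closure adds nothing (no advanced item has the dot before a non-terminal).

GOTO = { [E → ( . e (] }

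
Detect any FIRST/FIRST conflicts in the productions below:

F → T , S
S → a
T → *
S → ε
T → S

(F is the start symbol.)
No FIRST/FIRST conflicts.

FIRST sets of the non-terminals at (or reachable through a nullable prefix from) the front of some alternative:
  FIRST(S) = { 'a', ε }

Productions for S:
  S → a: FIRST = { 'a' }
  S → ε: FIRST = { ε }
Productions for T:
  T → *: FIRST = { '*' }
  T → S: FIRST = { 'a', ε }
F has only one production, so no FIRST/FIRST conflict is possible there.

All alternatives of each non-terminal have pairwise disjoint FIRST sets.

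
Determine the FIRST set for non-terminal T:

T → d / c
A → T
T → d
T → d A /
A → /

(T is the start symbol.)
To compute FIRST(T), examine every production with T on the left-hand side, reading each right-hand side left to right until a non-nullable symbol is reached.

From T → d / c:
  - d is a terminal: add 'd' and stop
From T → d:
  - d is a terminal: add 'd' and stop
From T → d A /:
  - d is a terminal: add 'd' and stop

Collecting: FIRST(T) = { 'd' }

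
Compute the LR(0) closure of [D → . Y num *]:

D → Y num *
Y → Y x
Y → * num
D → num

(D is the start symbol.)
{ [D → . Y num *], [Y → . * num], [Y → . Y x] }

Start with: [D → . Y num *]
  [D → . Y num *] has the dot before Y: add [Y → . Y x], [Y → . * num]
No further items can be added.

CLOSURE = { [D → . Y num *], [Y → . * num], [Y → . Y x] }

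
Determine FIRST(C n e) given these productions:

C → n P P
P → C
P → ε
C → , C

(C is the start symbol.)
{ ',', 'n' }

FIRST sets of the non-terminals involved (from the grammar, by fixed-point iteration):
  FIRST(C) = { ',', 'n' }

To compute FIRST(C n e), process the symbols left to right:
Symbol C is a non-terminal. Add FIRST(C) \ {ε} = { ',', 'n' }
C is not nullable (ε ∉ FIRST(C)), so stop here.
FIRST(C n e) = { ',', 'n' }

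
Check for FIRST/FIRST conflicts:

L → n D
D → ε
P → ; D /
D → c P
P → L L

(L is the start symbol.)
FIRST sets of the non-terminals at (or reachable through a nullable prefix from) the front of some alternative:
  FIRST(L) = { 'n' }

Productions for D:
  D → ε: FIRST = { ε }
  D → c P: FIRST = { 'c' }
Productions for P:
  P → ; D /: FIRST = { ';' }
  P → L L: FIRST = { 'n' }
L has only one production, so no FIRST/FIRST conflict is possible there.

All alternatives of each non-terminal have pairwise disjoint FIRST sets.

Answer: No FIRST/FIRST conflicts.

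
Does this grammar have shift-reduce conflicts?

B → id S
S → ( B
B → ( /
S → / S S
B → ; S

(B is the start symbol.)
Augment with B' → B and build the canonical LR(0) collection (I0 = CLOSURE({[B' → . B]}), then GOTO on every symbol after a dot until no new states appear). It has 13 states:
  I0: { [B → . ( /], [B → . ; S], [B → . id S], [B' → . B] }  — shift
  I1: { [B → ( . /] }  — shift
  I2: { [B → ; . S], [S → . ( B], [S → . / S S] }  — shift
  I3: { [B' → B .] }  — accept
  I4: { [B → id . S], [S → . ( B], [S → . / S S] }  — shift
  I5: { [B → . ( /], [B → . ; S], [B → . id S], [S → ( . B] }  — shift
  I6: { [S → . ( B], [S → . / S S], [S → / . S S] }  — shift
  I7: { [B → id S .] }  — reduce
  I8: { [S → . ( B], [S → . / S S], [S → / S . S] }  — shift
  I9: { [S → / S S .] }  — reduce
  I10: { [S → ( B .] }  — reduce
  I11: { [B → ; S .] }  — reduce
  I12: { [B → ( / .] }  — reduce

No state contains both a complete item and a shift item.

Answer: No shift-reduce conflicts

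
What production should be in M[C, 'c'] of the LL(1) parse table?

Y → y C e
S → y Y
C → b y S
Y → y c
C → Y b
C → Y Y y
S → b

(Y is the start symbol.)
Empty (error entry)

To find M[C, 'c'], we find productions for C where 'c' is in the predict set (PREDICT(N → α) = (FIRST(α) \ {ε}) ∪ (FOLLOW(N) if α ⇒* ε)).

Relevant sets:
  FIRST(Y) = { 'y' }

C → b y S: PREDICT = { 'b' }
C → Y b: PREDICT = { 'y' }
C → Y Y y: PREDICT = { 'y' }

M[C, 'c'] is empty (no production applies)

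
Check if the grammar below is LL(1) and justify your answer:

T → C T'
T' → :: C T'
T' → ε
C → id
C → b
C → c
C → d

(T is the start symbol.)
Relevant sets:
  FOLLOW(T') = { $ }

For T':
  PREDICT(T' → :: C T') = { '::' }
  PREDICT(T' → ε) = { $ }
For C:
  PREDICT(C → id) = { 'id' }
  PREDICT(C → b) = { 'b' }
  PREDICT(C → c) = { 'c' }
  PREDICT(C → d) = { 'd' }
T has a single production, so nothing to check there.

All predict sets are disjoint. The grammar IS LL(1).

Answer: Yes, the grammar is LL(1).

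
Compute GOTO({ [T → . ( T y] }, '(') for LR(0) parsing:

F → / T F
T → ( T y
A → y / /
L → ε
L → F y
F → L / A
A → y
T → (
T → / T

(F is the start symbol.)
GOTO(I, '(') = CLOSURE({ [A → αX.β] : [A → α.Xβ] ∈ I, X = '(' })

Items with dot before '(', with the dot advanced:
  [T → . ( T y] → [T → ( . T y]
Closure of the advanced items:
  [T → ( . T y] has the dot before T: add [T → . ( T y], [T → . (], [T → . / T]

GOTO = { [T → ( . T y], [T → . ( T y], [T → . (], [T → . / T] }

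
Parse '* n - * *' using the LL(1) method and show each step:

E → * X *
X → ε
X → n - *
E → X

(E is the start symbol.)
LL(1) parsing maintains a stack (initially the start symbol over $) and the input. At each step: if the stack top is a terminal, match it against the current input token; if it is a non-terminal N, replace it with the RHS of M[N, lookahead] (the unique production whose predict set contains the lookahead).

Stack is shown with the top on the left.

Stack      Input        Action
------------------------------
E $        * n - * * $  output E → * X *
* X * $    * n - * * $  match '*'
X * $      n - * * $    output X → n - *
n - * * $  n - * * $    match 'n'
- * * $    - * * $      match '-'
* * $      * * $        match '*'
* $        * $          match '*'
$          $            accept

The string is accepted.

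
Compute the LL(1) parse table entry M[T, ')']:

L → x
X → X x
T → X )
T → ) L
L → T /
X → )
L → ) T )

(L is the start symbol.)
T → X ), T → ) L

To find M[T, ')'], we find productions for T where ')' is in the predict set (PREDICT(N → α) = (FIRST(α) \ {ε}) ∪ (FOLLOW(N) if α ⇒* ε)).

Relevant sets:
  FIRST(X) = { ')' }

T → X ): PREDICT = { ')' }
  ')' is in predict set, so this production goes in M[T, ')']
T → ) L: PREDICT = { ')' }
  ')' is in predict set, so this production goes in M[T, ')']

M[T, ')'] = T → X ), T → ) L  (a multiply-defined cell — the grammar is not LL(1))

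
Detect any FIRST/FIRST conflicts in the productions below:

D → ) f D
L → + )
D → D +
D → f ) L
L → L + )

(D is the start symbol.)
A FIRST/FIRST conflict occurs when two productions N → α and N → β for the same non-terminal have FIRST(α) ∩ FIRST(β) ≠ ∅ (with ε ∈ FIRST of a nullable right-hand side, so two nullable alternatives also conflict).

FIRST sets of the non-terminals at (or reachable through a nullable prefix from) the front of some alternative:
  FIRST(D) = { ')', 'f' }
  FIRST(L) = { '+' }

Productions for D:
  D → ) f D: FIRST = { ')' }
  D → D +: FIRST = { ')', 'f' }
  D → f ) L: FIRST = { 'f' }
Productions for L:
  L → + ): FIRST = { '+' }
  L → L + ): FIRST = { '+' }

Conflict for D: D → ) f D and D → D +
  Overlap: { ')' }
Conflict for D: D → D + and D → f ) L
  Overlap: { 'f' }
Conflict for L: L → + ) and L → L + )
  Overlap: { '+' }

Answer: Yes. D → ')' f D / D → D '+' on { ')' }; D → D '+' / D → f ')' L on { 'f' }; L → '+' ')' / L → L '+' ')' on { '+' }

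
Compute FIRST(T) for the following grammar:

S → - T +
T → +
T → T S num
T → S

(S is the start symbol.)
To compute FIRST(T), examine every production with T on the left-hand side, reading each right-hand side left to right until a non-nullable symbol is reached.

FIRST sets of the other non-terminals involved (by the same procedure, iterated to a fixed point):
  FIRST(S) = { '-' }

From T → +:
  - '+' is a terminal: add '+' and stop
From T → T S num:
  - T is the symbol being defined: contributes nothing new
    T is not nullable, so stop
From T → S:
  - S is a non-terminal: add FIRST(S) \ {ε} = { '-' }
    S is not nullable, so stop

Collecting: FIRST(T) = { '+', '-' }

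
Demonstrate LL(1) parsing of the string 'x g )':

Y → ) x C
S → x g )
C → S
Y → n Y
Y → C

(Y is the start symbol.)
Stack is shown with the top on the left.

Stack    Input    Action
------------------------
Y $      x g ) $  output Y → C
C $      x g ) $  output C → S
S $      x g ) $  output S → x g )
x g ) $  x g ) $  match 'x'
g ) $    g ) $    match 'g'
) $      ) $      match ')'
$        $        accept

The string is accepted.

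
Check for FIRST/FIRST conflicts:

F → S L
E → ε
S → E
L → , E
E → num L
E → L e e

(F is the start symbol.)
No FIRST/FIRST conflicts.

FIRST sets of the non-terminals at (or reachable through a nullable prefix from) the front of some alternative:
  FIRST(L) = { ',' }

Productions for E:
  E → ε: FIRST = { ε }
  E → num L: FIRST = { 'num' }
  E → L e e: FIRST = { ',' }
F, S, L have only one production, so no FIRST/FIRST conflict is possible there.

All alternatives of each non-terminal have pairwise disjoint FIRST sets.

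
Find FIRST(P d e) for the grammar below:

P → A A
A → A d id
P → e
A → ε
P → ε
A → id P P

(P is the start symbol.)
FIRST sets of the non-terminals involved (from the grammar, by fixed-point iteration):
  FIRST(P) = { 'd', 'e', 'id', ε }

To compute FIRST(P d e), process the symbols left to right:
Symbol P is a non-terminal. Add FIRST(P) \ {ε} = { 'd', 'e', 'id' }
P is nullable (ε ∈ FIRST(P)), continue to the next symbol.
Symbol d is a terminal. Add 'd' and stop.
FIRST(P d e) = { 'd', 'e', 'id' }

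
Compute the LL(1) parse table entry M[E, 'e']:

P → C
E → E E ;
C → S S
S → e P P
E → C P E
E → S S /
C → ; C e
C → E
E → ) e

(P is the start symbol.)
To find M[E, 'e'], we find productions for E where 'e' is in the predict set (PREDICT(N → α) = (FIRST(α) \ {ε}) ∪ (FOLLOW(N) if α ⇒* ε)).

Relevant sets:
  FIRST(E) = { ')', ';', 'e' }
  FIRST(C) = { ')', ';', 'e' }
  FIRST(S) = { 'e' }

E → E E ;: PREDICT = { ')', ';', 'e' }
  'e' is in predict set, so this production goes in M[E, 'e']
E → C P E: PREDICT = { ')', ';', 'e' }
  'e' is in predict set, so this production goes in M[E, 'e']
E → S S /: PREDICT = { 'e' }
  'e' is in predict set, so this production goes in M[E, 'e']
E → ) e: PREDICT = { ')' }

M[E, 'e'] = E → E E ;, E → C P E, E → S S /  (a multiply-defined cell — the grammar is not LL(1))

Answer: E → E E ;, E → C P E, E → S S /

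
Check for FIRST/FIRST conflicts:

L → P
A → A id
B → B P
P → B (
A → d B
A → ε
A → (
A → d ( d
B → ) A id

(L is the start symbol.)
Yes. A → A id / A → d B on { 'd' }; A → A id / A → '(' on { '(' }; A → A id / A → d '(' d on { 'd' }; A → d B / A → d '(' d on { 'd' }; B → B P / B → ')' A id on { ')' }

FIRST sets of the non-terminals at (or reachable through a nullable prefix from) the front of some alternative:
  FIRST(A) = { '(', 'd', 'id', ε }
  FIRST(B) = { ')' }

Productions for A:
  A → A id: FIRST = { '(', 'd', 'id' }
  A → d B: FIRST = { 'd' }
  A → ε: FIRST = { ε }
  A → (: FIRST = { '(' }
  A → d ( d: FIRST = { 'd' }
Productions for B:
  B → B P: FIRST = { ')' }
  B → ) A id: FIRST = { ')' }
L, P have only one production, so no FIRST/FIRST conflict is possible there.

Conflict for A: A → A id and A → d B
  Overlap: { 'd' }
Conflict for A: A → A id and A → (
  Overlap: { '(' }
Conflict for A: A → A id and A → d ( d
  Overlap: { 'd' }
Conflict for A: A → d B and A → d ( d
  Overlap: { 'd' }
Conflict for B: B → B P and B → ) A id
  Overlap: { ')' }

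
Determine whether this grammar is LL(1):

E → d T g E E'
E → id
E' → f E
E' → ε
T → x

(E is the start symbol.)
A grammar is LL(1) if for each non-terminal N with multiple productions, the predict sets of those productions are pairwise disjoint, where PREDICT(N → α) = (FIRST(α) \ {ε}) ∪ (FOLLOW(N) if α ⇒* ε).

Relevant sets:
  FOLLOW(E') = { $, 'f' }

For E:
  PREDICT(E → d T g E E') = { 'd' }
  PREDICT(E → id) = { 'id' }
For E':
  PREDICT(E' → f E) = { 'f' }
  PREDICT(E' → ε) = { $, 'f' }
T has a single production, so nothing to check there.

Conflict found: Predict set conflict for E': { 'f' }
The grammar is NOT LL(1).

Answer: No. Predict set conflict for E': { 'f' }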